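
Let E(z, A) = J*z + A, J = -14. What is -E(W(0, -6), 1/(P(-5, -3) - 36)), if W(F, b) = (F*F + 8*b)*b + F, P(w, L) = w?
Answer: 165313/41 ≈ 4032.0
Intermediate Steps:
W(F, b) = F + b*(F**2 + 8*b) (W(F, b) = (F**2 + 8*b)*b + F = b*(F**2 + 8*b) + F = F + b*(F**2 + 8*b))
E(z, A) = A - 14*z (E(z, A) = -14*z + A = A - 14*z)
-E(W(0, -6), 1/(P(-5, -3) - 36)) = -(1/(-5 - 36) - 14*(0 + 8*(-6)**2 - 6*0**2)) = -(1/(-41) - 14*(0 + 8*36 - 6*0)) = -(-1/41 - 14*(0 + 288 + 0)) = -(-1/41 - 14*288) = -(-1/41 - 4032) = -1*(-165313/41) = 165313/41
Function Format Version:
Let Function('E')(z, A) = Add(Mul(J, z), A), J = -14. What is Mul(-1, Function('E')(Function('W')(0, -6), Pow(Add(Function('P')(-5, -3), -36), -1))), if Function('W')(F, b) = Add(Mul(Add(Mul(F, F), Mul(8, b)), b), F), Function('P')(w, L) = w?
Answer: Rational(165313, 41) ≈ 4032.0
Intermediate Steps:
Function('W')(F, b) = Add(F, Mul(b, Add(Pow(F, 2), Mul(8, b)))) (Function('W')(F, b) = Add(Mul(Add(Pow(F, 2), Mul(8, b)), b), F) = Add(Mul(b, Add(Pow(F, 2), Mul(8, b))), F) = Add(F, Mul(b, Add(Pow(F, 2), Mul(8, b)))))
Function('E')(z, A) = Add(A, Mul(-14, z)) (Function('E')(z, A) = Add(Mul(-14, z), A) = Add(A, Mul(-14, z)))
Mul(-1, Function('E')(Function('W')(0, -6), Pow(Add(Function('P')(-5, -3), -36), -1))) = Mul(-1, Add(Pow(Add(-5, -36), -1), Mul(-14, Add(0, Mul(8, Pow(-6, 2)), Mul(-6, Pow(0, 2)))))) = Mul(-1, Add(Pow(-41, -1), Mul(-14, Add(0, Mul(8, 36), Mul(-6, 0))))) = Mul(-1, Add(Rational(-1, 41), Mul(-14, Add(0, 288, 0)))) = Mul(-1, Add(Rational(-1, 41), Mul(-14, 288))) = Mul(-1, Add(Rational(-1, 41), -4032)) = Mul(-1, Rational(-165313, 41)) = Rational(165313, 41)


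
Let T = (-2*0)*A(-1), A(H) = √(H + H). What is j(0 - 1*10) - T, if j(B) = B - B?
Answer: 0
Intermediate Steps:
j(B) = 0
A(H) = √2*√H (A(H) = √(2*H) = √2*√H)
T = 0 (T = (-2*0)*(√2*√(-1)) = 0*(√2*I) = 0*(I*√2) = 0)
j(0 - 1*10) - T = 0 - 1*0 = 0 + 0 = 0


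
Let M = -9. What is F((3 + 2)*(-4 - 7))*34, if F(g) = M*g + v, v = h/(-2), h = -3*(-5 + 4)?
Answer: 16779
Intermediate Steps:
h = 3 (h = -3*(-1) = 3)
v = -3/2 (v = 3/(-2) = 3*(-1/2) = -3/2 ≈ -1.5000)
F(g) = -3/2 - 9*g (F(g) = -9*g - 3/2 = -3/2 - 9*g)
F((3 + 2)*(-4 - 7))*34 = (-3/2 - 9*(3 + 2)*(-4 - 7))*34 = (-3/2 - 45*(-11))*34 = (-3/2 - 9*(-55))*34 = (-3/2 + 495)*34 = (987/2)*34 = 16779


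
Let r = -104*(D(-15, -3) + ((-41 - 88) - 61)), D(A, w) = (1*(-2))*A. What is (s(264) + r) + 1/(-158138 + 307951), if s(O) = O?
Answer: 2532438953/149813 ≈ 16904.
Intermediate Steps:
D(A, w) = -2*A
r = 16640 (r = -104*(-2*(-15) + ((-41 - 88) - 61)) = -104*(30 + (-129 - 61)) = -104*(30 - 190) = -104*(-160) = 16640)
(s(264) + r) + 1/(-158138 + 307951) = (264 + 16640) + 1/(-158138 + 307951) = 16904 + 1/149813 = 2532438953/149813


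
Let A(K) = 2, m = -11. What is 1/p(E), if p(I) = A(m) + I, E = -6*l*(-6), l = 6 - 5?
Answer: 1/38 ≈ 0.026316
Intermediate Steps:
l = 1
E = 36 (E = -6*1*(-6) = -6*(-6) = 36)
p(I) = 2 + I
1/p(E) = 1/(2 + 36) = 1/38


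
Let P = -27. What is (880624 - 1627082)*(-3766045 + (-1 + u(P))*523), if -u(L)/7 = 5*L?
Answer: 2442659146514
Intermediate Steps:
u(L) = -35*L
(880624 - 1627082)*(-3766045 + (-1 + u(P))*523) = (880624 - 1627082)*(-3766045 + (-1 - 35*(-27))*523) = -746458*(-3766045 + (-1 + 945)*523) = -746458*(-3766045 + 944*523) = -746458*(-3766045 + 493712) = -746458*(-3272333) = 2442659146514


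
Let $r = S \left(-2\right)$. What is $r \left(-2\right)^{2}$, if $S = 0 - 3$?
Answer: $24$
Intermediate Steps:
$S = -3$ ($S = 0 - 3 = -3$)
$r = 6$ ($r = \left(-3\right) \left(-2\right) = 6$)
$r \left(-2\right)^{2} = 6 \left(-2\right)^{2} = 6 \cdot 4 = 24$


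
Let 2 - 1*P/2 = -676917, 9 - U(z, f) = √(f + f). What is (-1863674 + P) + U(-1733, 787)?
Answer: -509827 - √1574 ≈ -5.0987e+5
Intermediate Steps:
U(z, f) = 9 - √2*√f (U(z, f) = 9 - √(f + f) = 9 - √(2*f) = 9 - √2*√f)
P = 1353838 (P = 4 - 2*(-676917) = 4 + 1353834 = 1353838)
(-1863674 + P) + U(-1733, 787) = (-1863674 + 1353838) + (9 - √2*√787) = -509836 + (9 - √1574) = -509827 - √1574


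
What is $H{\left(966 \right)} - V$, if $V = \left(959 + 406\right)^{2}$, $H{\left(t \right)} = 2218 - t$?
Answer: $-1861973$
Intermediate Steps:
$V = 1863225$ ($V = 1365^{2} = 1863225$)
$H{\left(966 \right)} - V = \left(2218 - 966\right) - 1863225 = 1252 - 1863225 = -1861973$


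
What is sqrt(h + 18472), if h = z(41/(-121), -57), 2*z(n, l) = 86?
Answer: 23*sqrt(35) ≈ 136.07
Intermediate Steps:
z(n, l) = 43 (z(n, l) = (1/2)*86 = 43)
h = 43
sqrt(h + 18472) = sqrt(43 + 18472) = sqrt(18515) = 23*sqrt(35)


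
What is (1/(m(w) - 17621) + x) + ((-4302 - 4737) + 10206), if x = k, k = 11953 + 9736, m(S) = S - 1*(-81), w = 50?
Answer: 399751439/17490 ≈ 22856.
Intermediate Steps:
m(S) = 81 + S (m(S) = S + 81 = 81 + S)
k = 21689
x = 21689
(1/(m(w) - 17621) + x) + ((-4302 - 4737) + 10206) = (1/((81 + 50) - 17621) + 21689) + ((-4302 - 4737) + 10206) = (1/(131 - 17621) + 21689) + (-9039 + 10206) = (1/(-17490) + 21689) + 1167 = (-1/17490 + 21689) + 1167 = 379340609/17490 + 1167 = 399751439/17490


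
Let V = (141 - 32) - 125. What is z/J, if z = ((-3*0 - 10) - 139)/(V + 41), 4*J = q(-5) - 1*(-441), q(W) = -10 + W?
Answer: -298/5325 ≈ -0.055962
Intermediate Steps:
V = -16 (V = 109 - 125 = -16)
J = 213/2 (J = ((-10 - 5) - 1*(-441))/4 = (-15 + 441)/4 = (1/4)*426 = 213/2 ≈ 106.50)
z = -149/25 (z = ((-3*0 - 10) - 139)/(-16 + 41) = ((0 - 10) - 139)/25 = (-10 - 139)*(1/25) = -149*1/25 = -149/25 ≈ -5.9600)
z/J = -149/(25*213/2) = -149/25*2/213 = -298/5325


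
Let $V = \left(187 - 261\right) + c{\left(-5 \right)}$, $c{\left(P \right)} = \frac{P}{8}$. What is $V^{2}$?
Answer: $\frac{356409}{64} \approx 5568.9$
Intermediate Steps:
$c{\left(P \right)} = \frac{P}{8}$ ($c{\left(P \right)} = P \frac{1}{8} = \frac{P}{8}$)
$V = - \frac{597}{8}$ ($V = \left(187 - 261\right) + \frac{1}{8} \left(-5\right) = -74 - \frac{5}{8} = - \frac{597}{8} \approx -74.625$)
$V^{2} = \left(- \frac{597}{8}\right)^{2} = \frac{356409}{64}$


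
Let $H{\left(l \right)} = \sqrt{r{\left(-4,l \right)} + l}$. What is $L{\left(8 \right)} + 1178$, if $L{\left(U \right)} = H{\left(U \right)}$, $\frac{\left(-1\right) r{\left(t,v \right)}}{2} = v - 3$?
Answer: $1178 + i \sqrt{2} \approx 1178.0 + 1.4142 i$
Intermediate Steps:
$r{\left(t,v \right)} = 6 - 2 v$ ($r{\left(t,v \right)} = - 2 \left(v - 3\right) = - 2 \left(-3 + v\right) = 6 - 2 v$)
$H{\left(l \right)} = \sqrt{6 - l}$ ($H{\left(l \right)} = \sqrt{\left(6 - 2 l\right) + l} = \sqrt{6 - l}$)
$L{\left(U \right)} = \sqrt{6 - U}$
$L{\left(8 \right)} + 1178 = \sqrt{6 - 8} + 1178 = \sqrt{-2} + 1178 = i \sqrt{2} + 1178 = 1178 + i \sqrt{2}$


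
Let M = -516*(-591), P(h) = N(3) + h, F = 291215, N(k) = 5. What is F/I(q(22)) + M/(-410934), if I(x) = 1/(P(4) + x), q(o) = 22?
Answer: 618295697359/68489 ≈ 9.0277e+6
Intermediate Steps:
P(h) = 5 + h
M = 304956
I(x) = 1/(9 + x) (I(x) = 1/((5 + 4) + x) = 1/(9 + x))
F/I(q(22)) + M/(-410934) = 291215/(1/(9 + 22)) + 304956/(-410934) = 291215/(1/31) + 304956*(-1/410934) = 291215/(1/31) - 50826/68489 = 291215*31 - 50826/68489 = 9027665 - 50826/68489 = 618295697359/68489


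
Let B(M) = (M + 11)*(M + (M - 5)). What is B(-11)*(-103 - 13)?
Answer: 0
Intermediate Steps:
B(M) = (-5 + 2*M)*(11 + M) (B(M) = (11 + M)*(M + (-5 + M)) = (11 + M)*(-5 + 2*M) = (-5 + 2*M)*(11 + M))
B(-11)*(-103 - 13) = (-55 + 2*(-11)² + 17*(-11))*(-103 - 13) = (-55 + 2*121 - 187)*(-116) = (-55 + 242 - 187)*(-116) = 0*(-116) = 0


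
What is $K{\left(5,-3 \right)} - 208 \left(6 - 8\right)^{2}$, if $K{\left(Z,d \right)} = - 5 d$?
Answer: $-817$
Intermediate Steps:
$K{\left(5,-3 \right)} - 208 \left(6 - 8\right)^{2} = \left(-5\right) \left(-3\right) - 208 \left(6 - 8\right)^{2} = 15 - 208 \left(-2\right)^{2} = 15 - 832 = -817$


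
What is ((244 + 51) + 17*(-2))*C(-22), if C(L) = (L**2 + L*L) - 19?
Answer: 247689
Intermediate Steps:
C(L) = -19 + 2*L**2 (C(L) = (L**2 + L**2) - 19 = 2*L**2 - 19 = -19 + 2*L**2)
((244 + 51) + 17*(-2))*C(-22) = ((244 + 51) + 17*(-2))*(-19 + 2*(-22)**2) = (295 - 34)*(-19 + 2*484) = 261*(-19 + 968) = 261*949 = 247689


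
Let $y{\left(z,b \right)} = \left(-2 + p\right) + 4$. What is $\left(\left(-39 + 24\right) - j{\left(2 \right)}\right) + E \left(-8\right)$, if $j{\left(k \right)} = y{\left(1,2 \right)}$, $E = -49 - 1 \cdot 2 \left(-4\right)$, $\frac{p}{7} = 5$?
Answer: $276$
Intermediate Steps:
$p = 35$ ($p = 7 \cdot 5 = 35$)
$E = -41$ ($E = -49 - 2 \left(-4\right) = -49 - -8 = -49 + 8 = -41$)
$y{\left(z,b \right)} = 37$ ($y{\left(z,b \right)} = \left(-2 + 35\right) + 4 = 33 + 4 = 37$)
$j{\left(k \right)} = 37$
$\left(\left(-39 + 24\right) - j{\left(2 \right)}\right) + E \left(-8\right) = \left(\left(-39 + 24\right) - 37\right) - -328 = \left(-15 - 37\right) + 328 = -52 + 328 = 276$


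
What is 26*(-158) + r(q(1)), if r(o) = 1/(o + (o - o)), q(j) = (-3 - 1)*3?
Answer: -49297/12 ≈ -4108.1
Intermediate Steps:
q(j) = -12 (q(j) = -4*3 = -12)
r(o) = 1/o (r(o) = 1/(o + 0) = 1/o)
26*(-158) + r(q(1)) = 26*(-158) + 1/(-12) = -4108 - 1/12 = -49297/12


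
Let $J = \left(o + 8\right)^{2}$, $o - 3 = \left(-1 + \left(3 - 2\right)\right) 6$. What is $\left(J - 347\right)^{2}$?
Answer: $51076$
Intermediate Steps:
$o = 3$ ($o = 3 + \left(-1 + \left(3 - 2\right)\right) 6 = 3 + \left(-1 + 1\right) 6 = 3 + 0 \cdot 6 = 3 + 0 = 3$)
$J = 121$ ($J = \left(3 + 8\right)^{2} = 11^{2} = 121$)
$\left(J - 347\right)^{2} = \left(121 - 347\right)^{2} = \left(-226\right)^{2} = 51076$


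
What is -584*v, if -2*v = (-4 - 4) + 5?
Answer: -876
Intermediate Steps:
v = 3/2 (v = -((-4 - 4) + 5)/2 = -(-8 + 5)/2 = -1/2*(-3) = 3/2 ≈ 1.5000)
-584*v = -584*3/2 = -876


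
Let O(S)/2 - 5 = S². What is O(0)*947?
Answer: 9470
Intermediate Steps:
O(S) = 10 + 2*S²
O(0)*947 = (10 + 2*0²)*947 = (10 + 2*0)*947 = (10 + 0)*947 = 10*947 = 9470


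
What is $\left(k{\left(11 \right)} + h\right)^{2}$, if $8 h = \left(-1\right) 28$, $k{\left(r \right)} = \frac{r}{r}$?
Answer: $\frac{25}{4} \approx 6.25$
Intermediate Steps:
$k{\left(r \right)} = 1$
$h = - \frac{7}{2}$ ($h = \frac{\left(-1\right) 28}{8} = \frac{1}{8} \left(-28\right) = - \frac{7}{2} \approx -3.5$)
$\left(k{\left(11 \right)} + h\right)^{2} = \left(1 - \frac{7}{2}\right)^{2} = \left(- \frac{5}{2}\right)^{2} = \frac{25}{4}$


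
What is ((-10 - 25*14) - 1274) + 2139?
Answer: 505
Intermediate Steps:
((-10 - 25*14) - 1274) + 2139 = ((-10 - 350) - 1274) + 2139 = (-360 - 1274) + 2139 = -1634 + 2139 = 505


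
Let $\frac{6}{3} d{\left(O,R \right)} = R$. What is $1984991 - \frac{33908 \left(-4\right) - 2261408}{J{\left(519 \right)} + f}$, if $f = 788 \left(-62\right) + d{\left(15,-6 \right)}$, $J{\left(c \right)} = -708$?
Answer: $\frac{98387651857}{49567} \approx 1.9849 \cdot 10^{6}$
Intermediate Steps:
$d{\left(O,R \right)} = \frac{R}{2}$
$f = -48859$ ($f = 788 \left(-62\right) + \frac{1}{2} \left(-6\right) = -48856 - 3 = -48859$)
$1984991 - \frac{33908 \left(-4\right) - 2261408}{J{\left(519 \right)} + f} = 1984991 - \frac{33908 \left(-4\right) - 2261408}{-708 - 48859} = 1984991 - \frac{-135632 - 2261408}{-49567} = 1984991 - \left(-2397040\right) \left(- \frac{1}{49567}\right) = 1984991 - \frac{2397040}{49567} = \frac{98387651857}{49567}$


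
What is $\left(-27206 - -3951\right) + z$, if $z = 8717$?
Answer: $-14538$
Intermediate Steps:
$\left(-27206 - -3951\right) + z = \left(-27206 - -3951\right) + 8717 = \left(-27206 + \left(-401 + 4352\right)\right) + 8717 = \left(-27206 + 3951\right) + 8717 = -23255 + 8717 = -14538$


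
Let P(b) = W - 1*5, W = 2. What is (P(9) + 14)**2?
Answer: 121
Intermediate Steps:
P(b) = -3 (P(b) = 2 - 1*5 = 2 - 5 = -3)
(P(9) + 14)**2 = (-3 + 14)**2 = 11**2 = 121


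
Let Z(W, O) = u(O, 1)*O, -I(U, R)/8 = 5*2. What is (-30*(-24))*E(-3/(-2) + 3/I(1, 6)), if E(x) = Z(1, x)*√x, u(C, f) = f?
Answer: 3159*√65/20 ≈ 1273.4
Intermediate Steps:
I(U, R) = -80 (I(U, R) = -40*2 = -8*10 = -80)
Z(W, O) = O (Z(W, O) = 1*O = O)
E(x) = x^(3/2) (E(x) = x*√x = x^(3/2))
(-30*(-24))*E(-3/(-2) + 3/I(1, 6)) = (-30*(-24))*(-3/(-2) + 3/(-80))^(3/2) = 720*(-3*(-½) + 3*(-1/80))^(3/2) = 720*(3/2 - 3/80)^(3/2) = 720*(117/80)^(3/2) = 720*(351*√65/1600) = 3159*√65/20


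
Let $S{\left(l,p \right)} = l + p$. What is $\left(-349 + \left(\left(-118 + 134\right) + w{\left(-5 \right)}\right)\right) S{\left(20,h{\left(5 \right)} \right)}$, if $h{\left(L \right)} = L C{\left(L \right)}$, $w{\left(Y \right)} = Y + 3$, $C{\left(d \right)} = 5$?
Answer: $-15075$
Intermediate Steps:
$w{\left(Y \right)} = 3 + Y$
$h{\left(L \right)} = 5 L$ ($h{\left(L \right)} = L 5 = 5 L$)
$\left(-349 + \left(\left(-118 + 134\right) + w{\left(-5 \right)}\right)\right) S{\left(20,h{\left(5 \right)} \right)} = \left(-349 + \left(\left(-118 + 134\right) + \left(3 - 5\right)\right)\right) \left(20 + 5 \cdot 5\right) = \left(-349 + \left(16 - 2\right)\right) \left(20 + 25\right) = \left(-349 + 14\right) 45 = \left(-335\right) 45 = -15075$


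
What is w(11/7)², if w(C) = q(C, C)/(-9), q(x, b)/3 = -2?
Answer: 4/9 ≈ 0.44444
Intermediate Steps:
q(x, b) = -6 (q(x, b) = 3*(-2) = -6)
w(C) = ⅔ (w(C) = -6/(-9) = -6*(-⅑) = ⅔)
w(11/7)² = (⅔)² = 4/9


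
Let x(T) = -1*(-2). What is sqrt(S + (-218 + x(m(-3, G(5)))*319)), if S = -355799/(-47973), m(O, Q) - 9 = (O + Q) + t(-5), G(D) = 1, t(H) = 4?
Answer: sqrt(983660411607)/47973 ≈ 20.674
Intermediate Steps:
m(O, Q) = 13 + O + Q (m(O, Q) = 9 + ((O + Q) + 4) = 9 + (4 + O + Q) = 13 + O + Q)
x(T) = 2
S = 355799/47973 (S = -355799*(-1/47973) = 355799/47973 ≈ 7.4166)
sqrt(S + (-218 + x(m(-3, G(5)))*319)) = sqrt(355799/47973 + (-218 + 2*319)) = sqrt(355799/47973 + (-218 + 638)) = sqrt(355799/47973 + 420) = sqrt(20504459/47973) = sqrt(983660411607)/47973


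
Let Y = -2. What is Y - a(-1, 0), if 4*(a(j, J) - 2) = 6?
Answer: -11/2 ≈ -5.5000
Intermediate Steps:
a(j, J) = 7/2 (a(j, J) = 2 + (1/4)*6 = 2 + 3/2 = 7/2)
Y - a(-1, 0) = -2 - 1*7/2 = -2 - 7/2 = -11/2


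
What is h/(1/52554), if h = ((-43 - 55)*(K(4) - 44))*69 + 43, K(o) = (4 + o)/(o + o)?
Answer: 15283176186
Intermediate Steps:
K(o) = (4 + o)/(2*o) (K(o) = (4 + o)/((2*o)) = (4 + o)*(1/(2*o)) = (4 + o)/(2*o))
h = 290809 (h = ((-43 - 55)*((½)*(4 + 4)/4 - 44))*69 + 43 = -98*((½)*(¼)*8 - 44)*69 + 43 = -98*(1 - 44)*69 + 43 = -98*(-43)*69 + 43 = 4214*69 + 43 = 290766 + 43 = 290809)
h/(1/52554) = 290809/(1/52554) = 290809*52554 = 15283176186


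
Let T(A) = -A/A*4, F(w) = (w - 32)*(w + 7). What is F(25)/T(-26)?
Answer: 56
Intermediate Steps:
F(w) = (-32 + w)*(7 + w)
T(A) = -4 (T(A) = -1*1*4 = -1*4 = -4)
F(25)/T(-26) = (-224 + 25² - 25*25)/(-4) = (-224 + 625 - 625)*(-¼) = -224*(-¼) = 56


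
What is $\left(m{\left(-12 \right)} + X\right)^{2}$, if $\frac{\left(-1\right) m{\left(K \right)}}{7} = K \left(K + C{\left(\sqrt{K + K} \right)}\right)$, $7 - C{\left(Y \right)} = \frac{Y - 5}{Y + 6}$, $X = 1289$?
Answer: $\frac{- 1412713 i + 1474230 \sqrt{6}}{- i + 2 \sqrt{6}} \approx 7.6414 \cdot 10^{5} - 1.3239 \cdot 10^{5} i$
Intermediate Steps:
$C{\left(Y \right)} = 7 - \frac{-5 + Y}{6 + Y}$ ($C{\left(Y \right)} = 7 - \frac{Y - 5}{Y + 6} = 7 - \frac{-5 + Y}{6 + Y}$)
$m{\left(K \right)} = - 7 K \left(K + \frac{47 + 6 \sqrt{2} \sqrt{K}}{6 + \sqrt{2} \sqrt{K}}\right)$ ($m{\left(K \right)} = - 7 K \left(K + \frac{47 + 6 \sqrt{K + K}}{6 + \sqrt{K + K}}\right) = - 7 K \left(K + \frac{47 + 6 \sqrt{2 K}}{6 + \sqrt{2 K}}\right) = - 7 K \left(K + \frac{47 + 6 \sqrt{2} \sqrt{K}}{6 + \sqrt{2} \sqrt{K}}\right)$)
$\left(m{\left(-12 \right)} + X\right)^{2} = \left(\left(-7\right) \left(-12\right) \frac{1}{6 + \sqrt{2} \sqrt{-12}} \left(47 - 12 \left(6 + \sqrt{2} \sqrt{-12}\right) + 6 \sqrt{2} \sqrt{-12}\right) + 1289\right)^{2} = \left(\left(-7\right) \left(-12\right) \frac{1}{6 + \sqrt{2} \cdot 2 i \sqrt{3}} \left(47 - 12 \left(6 + \sqrt{2} \cdot 2 i \sqrt{3}\right) + 6 \sqrt{2} \cdot 2 i \sqrt{3}\right) + 1289\right)^{2} = \left(\left(-7\right) \left(-12\right) \frac{1}{6 + 2 i \sqrt{6}} \left(47 - 12 \left(6 + 2 i \sqrt{6}\right) + 12 i \sqrt{6}\right) + 1289\right)^{2} = \left(\left(-7\right) \left(-12\right) \frac{1}{6 + 2 i \sqrt{6}} \left(47 - \left(72 + 24 i \sqrt{6}\right) + 12 i \sqrt{6}\right) + 1289\right)^{2} = \left(\left(-7\right) \left(-12\right) \frac{1}{6 + 2 i \sqrt{6}} \left(-25 - 12 i \sqrt{6}\right) + 1289\right)^{2} = \left(\frac{84 \left(-25 - 12 i \sqrt{6}\right)}{6 + 2 i \sqrt{6}} + 1289\right)^{2} = \left(1289 + \frac{84 \left(-25 - 12 i \sqrt{6}\right)}{6 + 2 i \sqrt{6}}\right)^{2}$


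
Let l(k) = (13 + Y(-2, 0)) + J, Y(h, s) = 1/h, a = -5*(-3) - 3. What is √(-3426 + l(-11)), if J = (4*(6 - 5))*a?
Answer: I*√13462/2 ≈ 58.013*I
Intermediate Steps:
a = 12 (a = 15 - 3 = 12)
J = 48 (J = (4*(6 - 5))*12 = (4*1)*12 = 4*12 = 48)
l(k) = 121/2 (l(k) = (13 + 1/(-2)) + 48 = (13 - ½) + 48 = 25/2 + 48 = 121/2)
√(-3426 + l(-11)) = √(-3426 + 121/2) = √(-6731/2) = I*√13462/2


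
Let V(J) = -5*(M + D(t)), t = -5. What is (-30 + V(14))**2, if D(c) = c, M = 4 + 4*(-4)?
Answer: 3025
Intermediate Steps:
M = -12 (M = 4 - 16 = -12)
V(J) = 85 (V(J) = -5*(-12 - 5) = -5*(-17) = 85)
(-30 + V(14))**2 = (-30 + 85)**2 = 55**2 = 3025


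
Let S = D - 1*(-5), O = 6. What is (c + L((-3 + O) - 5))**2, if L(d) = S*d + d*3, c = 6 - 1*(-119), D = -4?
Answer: 13689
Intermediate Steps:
S = 1 (S = -4 - 1*(-5) = -4 + 5 = 1)
c = 125 (c = 6 + 119 = 125)
L(d) = 4*d (L(d) = 1*d + d*3 = d + 3*d = 4*d)
(c + L((-3 + O) - 5))**2 = (125 + 4*((-3 + 6) - 5))**2 = (125 + 4*(3 - 5))**2 = (125 + 4*(-2))**2 = (125 - 8)**2 = 117**2 = 13689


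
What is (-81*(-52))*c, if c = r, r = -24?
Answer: -101088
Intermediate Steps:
c = -24
(-81*(-52))*c = -81*(-52)*(-24) = 4212*(-24) = -101088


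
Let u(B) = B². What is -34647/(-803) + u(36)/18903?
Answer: 218657643/5059703 ≈ 43.216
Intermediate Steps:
-34647/(-803) + u(36)/18903 = -34647/(-803) + 36²/18903 = -34647*(-1/803) + 1296*(1/18903) = 34647/803 + 432/6301 = 218657643/5059703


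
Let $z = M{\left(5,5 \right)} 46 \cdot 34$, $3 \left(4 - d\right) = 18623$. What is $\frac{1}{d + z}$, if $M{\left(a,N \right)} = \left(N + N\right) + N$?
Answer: $\frac{3}{51769} \approx 5.795 \cdot 10^{-5}$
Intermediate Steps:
$d = - \frac{18611}{3}$ ($d = 4 - \frac{18623}{3} = - \frac{18611}{3} \approx -6203.7$)
$M{\left(a,N \right)} = 3 N$ ($M{\left(a,N \right)} = 2 N + N = 3 N$)
$z = 23460$ ($z = 3 \cdot 5 \cdot 46 \cdot 34 = 15 \cdot 46 \cdot 34 = 690 \cdot 34 = 23460$)
$\frac{1}{d + z} = \frac{1}{- \frac{18611}{3} + 23460} = \frac{1}{\frac{51769}{3}} = \frac{3}{51769}$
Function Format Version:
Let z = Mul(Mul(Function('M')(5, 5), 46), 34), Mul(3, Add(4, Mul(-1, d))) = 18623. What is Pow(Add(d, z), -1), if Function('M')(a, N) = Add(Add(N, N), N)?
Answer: Rational(3, 51769) ≈ 5.7950e-5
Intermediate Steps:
d = Rational(-18611, 3) (d = Add(4, Mul(Rational(-1, 3), 18623)) = Add(4, Rational(-18623, 3)) = Rational(-18611, 3) ≈ -6203.7)
Function('M')(a, N) = Mul(3, N) (Function('M')(a, N) = Add(Mul(2, N), N) = Mul(3, N))
z = 23460 (z = Mul(Mul(Mul(3, 5), 46), 34) = Mul(Mul(15, 46), 34) = Mul(690, 34) = 23460)
Pow(Add(d, z), -1) = Pow(Add(Rational(-18611, 3), 23460), -1) = Pow(Rational(51769, 3), -1) = Rational(3, 51769)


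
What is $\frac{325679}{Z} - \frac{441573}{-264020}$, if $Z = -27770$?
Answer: $- \frac{7372328737}{733183540} \approx -10.055$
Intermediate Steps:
$\frac{325679}{Z} - \frac{441573}{-264020} = \frac{325679}{-27770} - \frac{441573}{-264020} = 325679 \left(- \frac{1}{27770}\right) - - \frac{441573}{264020} = - \frac{325679}{27770} + \frac{441573}{264020} = - \frac{7372328737}{733183540}$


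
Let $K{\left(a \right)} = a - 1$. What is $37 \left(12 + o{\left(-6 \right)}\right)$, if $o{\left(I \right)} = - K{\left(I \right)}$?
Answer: $703$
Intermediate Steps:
$K{\left(a \right)} = -1 + a$
$o{\left(I \right)} = 1 - I$ ($o{\left(I \right)} = - (-1 + I) = 1 - I$)
$37 \left(12 + o{\left(-6 \right)}\right) = 37 \left(12 + \left(1 - -6\right)\right) = 37 \left(12 + \left(1 + 6\right)\right) = 37 \left(12 + 7\right) = 37 \cdot 19 = 703$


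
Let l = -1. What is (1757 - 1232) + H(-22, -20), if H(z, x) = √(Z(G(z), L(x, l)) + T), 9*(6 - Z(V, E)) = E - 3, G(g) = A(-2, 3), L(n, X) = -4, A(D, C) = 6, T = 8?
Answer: 525 + √133/3 ≈ 528.84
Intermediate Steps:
G(g) = 6
Z(V, E) = 19/3 - E/9 (Z(V, E) = 6 - (E - 3)/9 = 6 - (-3 + E)/9 = 6 + (⅓ - E/9) = 19/3 - E/9)
H(z, x) = √133/3 (H(z, x) = √((19/3 - ⅑*(-4)) + 8) = √((19/3 + 4/9) + 8) = √(61/9 + 8) = √(133/9) = √133/3)
(1757 - 1232) + H(-22, -20) = (1757 - 1232) + √133/3 = 525 + √133/3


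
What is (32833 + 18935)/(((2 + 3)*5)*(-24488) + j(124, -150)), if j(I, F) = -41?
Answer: -51768/612241 ≈ -0.084555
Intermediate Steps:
(32833 + 18935)/(((2 + 3)*5)*(-24488) + j(124, -150)) = (32833 + 18935)/(((2 + 3)*5)*(-24488) - 41) = 51768/((5*5)*(-24488) - 41) = 51768/(25*(-24488) - 41) = 51768/(-612200 - 41) = 51768/(-612241) = 51768*(-1/612241) = -51768/612241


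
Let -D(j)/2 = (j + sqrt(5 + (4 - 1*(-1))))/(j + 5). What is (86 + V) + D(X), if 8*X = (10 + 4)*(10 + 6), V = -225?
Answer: -4643/33 - 2*sqrt(10)/33 ≈ -140.89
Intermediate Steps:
X = 28 (X = ((10 + 4)*(10 + 6))/8 = (14*16)/8 = (1/8)*224 = 28)
D(j) = -2*(j + sqrt(10))/(5 + j) (D(j) = -2*(j + sqrt(5 + (4 - 1*(-1))))/(j + 5) = -2*(j + sqrt(5 + (4 + 1)))/(5 + j) = -2*(j + sqrt(5 + 5))/(5 + j) = -2*(j + sqrt(10))/(5 + j))
(86 + V) + D(X) = (86 - 225) + 2*(-1*28 - sqrt(10))/(5 + 28) = -139 + 2*(-28 - sqrt(10))/33 = -139 + 2*(1/33)*(-28 - sqrt(10)) = -139 + (-56/33 - 2*sqrt(10)/33) = -4643/33 - 2*sqrt(10)/33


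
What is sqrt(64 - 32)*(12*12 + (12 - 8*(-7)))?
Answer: 848*sqrt(2) ≈ 1199.3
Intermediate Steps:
sqrt(64 - 32)*(12*12 + (12 - 8*(-7))) = sqrt(32)*(144 + (12 + 56)) = (4*sqrt(2))*(144 + 68) = (4*sqrt(2))*212 = 848*sqrt(2)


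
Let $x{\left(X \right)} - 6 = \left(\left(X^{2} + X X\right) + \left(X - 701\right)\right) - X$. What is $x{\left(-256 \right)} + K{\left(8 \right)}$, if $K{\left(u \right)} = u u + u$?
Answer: $130449$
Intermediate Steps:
$x{\left(X \right)} = -695 + 2 X^{2}$ ($x{\left(X \right)} = 6 - \left(701 - X^{2} - X X\right) = 6 + \left(\left(\left(X^{2} + X^{2}\right) + \left(-701 + X\right)\right) - X\right) = 6 + \left(\left(2 X^{2} + \left(-701 + X\right)\right) - X\right) = 6 + \left(\left(-701 + X + 2 X^{2}\right) - X\right) = 6 + \left(-701 + 2 X^{2}\right) = -695 + 2 X^{2}$)
$K{\left(u \right)} = u + u^{2}$ ($K{\left(u \right)} = u^{2} + u = u + u^{2}$)
$x{\left(-256 \right)} + K{\left(8 \right)} = \left(-695 + 2 \left(-256\right)^{2}\right) + 8 \left(1 + 8\right) = \left(-695 + 2 \cdot 65536\right) + 8 \cdot 9 = \left(-695 + 131072\right) + 72 = 130377 + 72 = 130449$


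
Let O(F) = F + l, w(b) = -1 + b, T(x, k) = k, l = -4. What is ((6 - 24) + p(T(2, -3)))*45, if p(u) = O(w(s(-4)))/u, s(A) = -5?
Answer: -660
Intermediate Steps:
O(F) = -4 + F (O(F) = F - 4 = -4 + F)
p(u) = -10/u (p(u) = (-4 + (-1 - 5))/u = (-4 - 6)/u = -10/u)
((6 - 24) + p(T(2, -3)))*45 = ((6 - 24) - 10/(-3))*45 = (-18 - 10*(-⅓))*45 = (-18 + 10/3)*45 = -44/3*45 = -660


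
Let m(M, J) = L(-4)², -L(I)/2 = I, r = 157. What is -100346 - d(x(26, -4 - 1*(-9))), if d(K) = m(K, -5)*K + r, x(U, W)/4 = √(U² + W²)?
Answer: -100503 - 256*√701 ≈ -1.0728e+5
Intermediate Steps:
L(I) = -2*I
x(U, W) = 4*√(U² + W²)
m(M, J) = 64 (m(M, J) = (-2*(-4))² = 8² = 64)
d(K) = 157 + 64*K (d(K) = 64*K + 157 = 157 + 64*K)
-100346 - d(x(26, -4 - 1*(-9))) = -100346 - (157 + 64*(4*√(26² + (-4 - 1*(-9))²))) = -100346 - (157 + 64*(4*√(676 + (-4 + 9)²))) = -100346 - (157 + 64*(4*√(676 + 5²))) = -100346 - (157 + 64*(4*√(676 + 25))) = -100346 - (157 + 64*(4*√701)) = -100346 - (157 + 256*√701) = -100346 + (-157 - 256*√701) = -100503 - 256*√701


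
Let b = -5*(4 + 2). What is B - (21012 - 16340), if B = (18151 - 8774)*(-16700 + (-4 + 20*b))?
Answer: -162264280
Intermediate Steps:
b = -30 (b = -5*6 = -30)
B = -162259608 (B = (18151 - 8774)*(-16700 + (-4 + 20*(-30))) = 9377*(-16700 + (-4 - 600)) = 9377*(-16700 - 604) = 9377*(-17304) = -162259608)
B - (21012 - 16340) = -162259608 - (21012 - 16340) = -162259608 - 1*4672 = -162259608 - 4672 = -162264280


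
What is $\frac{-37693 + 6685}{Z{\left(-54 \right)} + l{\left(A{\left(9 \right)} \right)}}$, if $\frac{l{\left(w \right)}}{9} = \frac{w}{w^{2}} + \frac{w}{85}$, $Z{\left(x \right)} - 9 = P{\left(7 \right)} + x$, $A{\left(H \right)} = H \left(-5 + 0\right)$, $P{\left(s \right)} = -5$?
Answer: $\frac{82365}{146} \approx 564.14$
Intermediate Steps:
$A{\left(H \right)} = - 5 H$ ($A{\left(H \right)} = H \left(-5\right) = - 5 H$)
$Z{\left(x \right)} = 4 + x$ ($Z{\left(x \right)} = 9 + \left(-5 + x\right) = 4 + x$)
$l{\left(w \right)} = \frac{9}{w} + \frac{9 w}{85}$ ($l{\left(w \right)} = 9 \left(\frac{w}{w^{2}} + \frac{w}{85}\right) = 9 \left(\frac{w}{w^{2}} + w \frac{1}{85}\right) = 9 \left(\frac{1}{w} + \frac{w}{85}\right) = \frac{9}{w} + \frac{9 w}{85}$)
$\frac{-37693 + 6685}{Z{\left(-54 \right)} + l{\left(A{\left(9 \right)} \right)}} = \frac{-37693 + 6685}{\left(4 - 54\right) + \left(\frac{9}{\left(-5\right) 9} + \frac{9 \left(\left(-5\right) 9\right)}{85}\right)} = - \frac{31008}{-50 + \left(\frac{9}{-45} + \frac{9}{85} \left(-45\right)\right)} = - \frac{31008}{-50 + \left(9 \left(- \frac{1}{45}\right) - \frac{81}{17}\right)} = - \frac{31008}{-50 - \frac{422}{85}} = - \frac{31008}{- \frac{4672}{85}} = \left(-31008\right) \left(- \frac{85}{4672}\right) = \frac{82365}{146}$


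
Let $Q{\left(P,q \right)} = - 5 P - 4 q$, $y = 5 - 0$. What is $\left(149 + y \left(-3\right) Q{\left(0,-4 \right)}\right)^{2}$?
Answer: $8281$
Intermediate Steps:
$y = 5$ ($y = 5 + 0 = 5$)
$\left(149 + y \left(-3\right) Q{\left(0,-4 \right)}\right)^{2} = \left(149 + 5 \left(-3\right) \left(\left(-5\right) 0 - -16\right)\right)^{2} = \left(149 - 15 \left(0 + 16\right)\right)^{2} = \left(149 - 240\right)^{2} = \left(-91\right)^{2} = 8281$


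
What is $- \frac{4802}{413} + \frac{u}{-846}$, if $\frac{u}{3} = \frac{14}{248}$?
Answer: $- \frac{23988461}{2063112} \approx -11.627$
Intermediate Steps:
$u = \frac{21}{124}$ ($u = 3 \cdot \frac{14}{248} = 3 \cdot 14 \cdot \frac{1}{248} = 3 \cdot \frac{7}{124} = \frac{21}{124} \approx 0.16935$)
$- \frac{4802}{413} + \frac{u}{-846} = - \frac{4802}{413} + \frac{21}{124 \left(-846\right)} = \left(-4802\right) \frac{1}{413} + \frac{21}{124} \left(- \frac{1}{846}\right) = - \frac{686}{59} - \frac{7}{34968} = - \frac{23988461}{2063112}$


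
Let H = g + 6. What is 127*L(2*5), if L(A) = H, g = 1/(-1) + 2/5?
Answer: 3429/5 ≈ 685.80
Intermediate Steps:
g = -⅗ (g = 1*(-1) + 2*(⅕) = -1 + ⅖ = -⅗ ≈ -0.60000)
H = 27/5 (H = -⅗ + 6 = 27/5 ≈ 5.4000)
L(A) = 27/5
127*L(2*5) = 127*(27/5) = 3429/5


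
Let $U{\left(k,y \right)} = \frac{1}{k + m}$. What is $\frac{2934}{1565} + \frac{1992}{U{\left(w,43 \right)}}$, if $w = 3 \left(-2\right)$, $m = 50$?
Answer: $\frac{137172054}{1565} \approx 87650.0$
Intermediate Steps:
$w = -6$
$U{\left(k,y \right)} = \frac{1}{50 + k}$ ($U{\left(k,y \right)} = \frac{1}{k + 50} = \frac{1}{50 + k}$)
$\frac{2934}{1565} + \frac{1992}{U{\left(w,43 \right)}} = \frac{2934}{1565} + \frac{1992}{\frac{1}{50 - 6}} = 2934 \cdot \frac{1}{1565} + \frac{1992}{\frac{1}{44}} = \frac{2934}{1565} + 1992 \frac{1}{\frac{1}{44}} = \frac{2934}{1565} + 1992 \cdot 44 = \frac{2934}{1565} + 87648 = \frac{137172054}{1565}$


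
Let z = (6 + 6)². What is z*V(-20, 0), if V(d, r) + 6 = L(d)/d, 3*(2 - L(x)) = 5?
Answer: -4332/5 ≈ -866.40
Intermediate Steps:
L(x) = ⅓ (L(x) = 2 - ⅓*5 = 2 - 5/3 = ⅓)
V(d, r) = -6 + 1/(3*d)
z = 144 (z = 12² = 144)
z*V(-20, 0) = 144*(-6 + (⅓)/(-20)) = 144*(-6 + (⅓)*(-1/20)) = 144*(-6 - 1/60) = 144*(-361/60) = -4332/5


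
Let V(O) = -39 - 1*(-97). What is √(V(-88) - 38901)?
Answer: I*√38843 ≈ 197.09*I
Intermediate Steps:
V(O) = 58 (V(O) = -39 + 97 = 58)
√(V(-88) - 38901) = √(58 - 38901) = √(-38843) = I*√38843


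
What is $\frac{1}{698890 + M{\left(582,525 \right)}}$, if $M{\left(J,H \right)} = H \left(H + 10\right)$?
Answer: $\frac{1}{979765} \approx 1.0207 \cdot 10^{-6}$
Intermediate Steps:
$M{\left(J,H \right)} = H \left(10 + H\right)$
$\frac{1}{698890 + M{\left(582,525 \right)}} = \frac{1}{698890 + 525 \left(10 + 525\right)} = \frac{1}{698890 + 525 \cdot 535} = \frac{1}{698890 + 280875} = \frac{1}{979765}$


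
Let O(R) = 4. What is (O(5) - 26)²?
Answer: 484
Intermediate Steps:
(O(5) - 26)² = (4 - 26)² = (-22)² = 484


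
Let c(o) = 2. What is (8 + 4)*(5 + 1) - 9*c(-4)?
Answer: 54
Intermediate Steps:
(8 + 4)*(5 + 1) - 9*c(-4) = (8 + 4)*(5 + 1) - 9*2 = 12*6 - 18 = 72 - 18 = 54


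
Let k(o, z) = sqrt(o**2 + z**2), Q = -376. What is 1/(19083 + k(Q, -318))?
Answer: 19083/363918389 - 50*sqrt(97)/363918389 ≈ 5.1084e-5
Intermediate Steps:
1/(19083 + k(Q, -318)) = 1/(19083 + sqrt((-376)**2 + (-318)**2)) = 1/(19083 + sqrt(141376 + 101124)) = 1/(19083 + sqrt(242500)) = 1/(19083 + 50*sqrt(97))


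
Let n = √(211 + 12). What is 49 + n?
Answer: 49 + √223 ≈ 63.933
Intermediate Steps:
n = √223 ≈ 14.933
49 + n = 49 + √223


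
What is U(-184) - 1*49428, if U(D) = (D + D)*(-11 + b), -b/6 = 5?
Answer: -34340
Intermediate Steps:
b = -30 (b = -6*5 = -30)
U(D) = -82*D (U(D) = (D + D)*(-11 - 30) = (2*D)*(-41) = -82*D)
U(-184) - 1*49428 = -82*(-184) - 1*49428 = 15088 - 49428 = -34340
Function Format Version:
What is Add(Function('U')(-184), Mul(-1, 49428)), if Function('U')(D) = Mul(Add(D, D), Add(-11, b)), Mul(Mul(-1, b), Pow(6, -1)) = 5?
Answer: -34340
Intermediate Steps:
b = -30 (b = Mul(-6, 5) = -30)
Function('U')(D) = Mul(-82, D) (Function('U')(D) = Mul(Add(D, D), Add(-11, -30)) = Mul(Mul(2, D), -41) = Mul(-82, D))
Add(Function('U')(-184), Mul(-1, 49428)) = Add(Mul(-82, -184), Mul(-1, 49428)) = Add(15088, -49428) = -34340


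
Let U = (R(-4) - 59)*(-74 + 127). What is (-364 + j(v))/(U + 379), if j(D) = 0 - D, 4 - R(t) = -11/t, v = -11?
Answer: 1412/10727 ≈ 0.13163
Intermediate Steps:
R(t) = 4 + 11/t (R(t) = 4 - (-11)/t = 4 + 11/t)
j(D) = -D
U = -12243/4 (U = ((4 + 11/(-4)) - 59)*(-74 + 127) = ((4 + 11*(-1/4)) - 59)*53 = ((4 - 11/4) - 59)*53 = (5/4 - 59)*53 = -231/4*53 = -12243/4 ≈ -3060.8)
(-364 + j(v))/(U + 379) = (-364 - 1*(-11))/(-12243/4 + 379) = (-364 + 11)/(-10727/4) = -353*(-4/10727) = 1412/10727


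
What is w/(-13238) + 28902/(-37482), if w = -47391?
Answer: 232284131/82697786 ≈ 2.8088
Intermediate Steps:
w/(-13238) + 28902/(-37482) = -47391/(-13238) + 28902/(-37482) = -47391*(-1/13238) + 28902*(-1/37482) = 47391/13238 - 4817/6247 = 232284131/82697786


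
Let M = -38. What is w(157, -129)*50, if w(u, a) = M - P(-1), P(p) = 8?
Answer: -2300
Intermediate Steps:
w(u, a) = -46 (w(u, a) = -38 - 1*8 = -38 - 8 = -46)
w(157, -129)*50 = -46*50 = -2300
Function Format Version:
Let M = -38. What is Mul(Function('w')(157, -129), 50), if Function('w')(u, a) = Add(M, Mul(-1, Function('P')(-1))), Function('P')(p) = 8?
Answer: -2300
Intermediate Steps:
Function('w')(u, a) = -46 (Function('w')(u, a) = Add(-38, Mul(-1, 8)) = Add(-38, -8) = -46)
Mul(Function('w')(157, -129), 50) = Mul(-46, 50) = -2300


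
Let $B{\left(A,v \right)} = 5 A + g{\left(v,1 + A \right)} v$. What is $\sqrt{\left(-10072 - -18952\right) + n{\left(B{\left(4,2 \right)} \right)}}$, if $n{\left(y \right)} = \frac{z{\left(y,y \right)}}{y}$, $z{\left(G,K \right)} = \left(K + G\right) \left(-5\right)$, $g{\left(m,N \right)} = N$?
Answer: $\sqrt{8870} \approx 94.181$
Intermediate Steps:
$B{\left(A,v \right)} = 5 A + v \left(1 + A\right)$ ($B{\left(A,v \right)} = 5 A + \left(1 + A\right) v = 5 A + v \left(1 + A\right)$)
$z{\left(G,K \right)} = - 5 G - 5 K$ ($z{\left(G,K \right)} = \left(G + K\right) \left(-5\right) = - 5 G - 5 K$)
$n{\left(y \right)} = -10$ ($n{\left(y \right)} = \frac{- 5 y - 5 y}{y} = \frac{\left(-10\right) y}{y} = -10$)
$\sqrt{\left(-10072 - -18952\right) + n{\left(B{\left(4,2 \right)} \right)}} = \sqrt{\left(-10072 - -18952\right) - 10} = \sqrt{\left(-10072 + 18952\right) - 10} = \sqrt{8880 - 10} = \sqrt{8870}$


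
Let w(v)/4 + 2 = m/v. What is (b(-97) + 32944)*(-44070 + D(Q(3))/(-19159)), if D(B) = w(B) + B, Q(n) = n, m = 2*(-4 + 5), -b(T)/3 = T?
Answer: -30757995365/21 ≈ -1.4647e+9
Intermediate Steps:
b(T) = -3*T
m = 2 (m = 2*1 = 2)
w(v) = -8 + 8/v (w(v) = -8 + 4*(2/v) = -8 + 8/v)
D(B) = -8 + B + 8/B (D(B) = (-8 + 8/B) + B = -8 + B + 8/B)
(b(-97) + 32944)*(-44070 + D(Q(3))/(-19159)) = (-3*(-97) + 32944)*(-44070 + (-8 + 3 + 8/3)/(-19159)) = (291 + 32944)*(-44070 + (-8 + 3 + 8*(1/3))*(-1/19159)) = 33235*(-44070 + (-8 + 3 + 8/3)*(-1/19159)) = 33235*(-44070 - 7/3*(-1/19159)) = 33235*(-44070 + 1/8211) = 33235*(-361858769/8211) = -30757995365/21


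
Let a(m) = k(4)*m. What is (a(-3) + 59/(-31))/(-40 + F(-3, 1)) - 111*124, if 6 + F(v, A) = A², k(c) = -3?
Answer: -3840200/279 ≈ -13764.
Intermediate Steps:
F(v, A) = -6 + A²
a(m) = -3*m
(a(-3) + 59/(-31))/(-40 + F(-3, 1)) - 111*124 = (-3*(-3) + 59/(-31))/(-40 + (-6 + 1²)) - 111*124 = (9 + 59*(-1/31))/(-40 + (-6 + 1)) - 13764 = (9 - 59/31)/(-40 - 5) - 13764 = (220/31)/(-45) - 13764 = (220/31)*(-1/45) - 13764 = -44/279 - 13764 = -3840200/279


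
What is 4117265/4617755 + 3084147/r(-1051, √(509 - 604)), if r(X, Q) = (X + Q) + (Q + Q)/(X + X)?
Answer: -3305766033867266880494/1126961359191815251 - 3403510421850*I*√95/1220248106701 ≈ -2933.3 - 27.186*I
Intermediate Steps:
r(X, Q) = Q + X + Q/X (r(X, Q) = (Q + X) + (2*Q)/((2*X)) = (Q + X) + (2*Q)*(1/(2*X)) = (Q + X) + Q/X = Q + X + Q/X)
4117265/4617755 + 3084147/r(-1051, √(509 - 604)) = 4117265/4617755 + 3084147/(√(509 - 604) - 1051 + √(509 - 604)/(-1051)) = 4117265*(1/4617755) + 3084147/(√(-95) - 1051 + √(-95)*(-1/1051)) = 823453/923551 + 3084147/(I*√95 - 1051 + (I*√95)*(-1/1051)) = 823453/923551 + 3084147/(I*√95 - 1051 - I*√95/1051) = 823453/923551 + 3084147/(-1051 + 1050*I*√95/1051)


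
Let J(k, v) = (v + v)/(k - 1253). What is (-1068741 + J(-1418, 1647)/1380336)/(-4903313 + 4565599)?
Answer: 656719516534365/207518355529264 ≈ 3.1646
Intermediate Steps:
J(k, v) = 2*v/(-1253 + k) (J(k, v) = (2*v)/(-1253 + k) = 2*v/(-1253 + k))
(-1068741 + J(-1418, 1647)/1380336)/(-4903313 + 4565599) = (-1068741 + (2*1647/(-1253 - 1418))/1380336)/(-4903313 + 4565599) = (-1068741 + (2*1647/(-2671))*(1/1380336))/(-337714) = (-1068741 + (2*1647*(-1/2671))*(1/1380336))*(-1/337714) = (-1068741 - 3294/2671*1/1380336)*(-1/337714) = (-1068741 - 549/614479576)*(-1/337714) = -656719516534365/614479576*(-1/337714) = 656719516534365/207518355529264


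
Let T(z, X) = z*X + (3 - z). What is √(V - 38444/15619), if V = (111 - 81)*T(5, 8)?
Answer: 4*√17344134169/15619 ≈ 33.727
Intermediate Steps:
T(z, X) = 3 - z + X*z (T(z, X) = X*z + (3 - z) = 3 - z + X*z)
V = 1140 (V = (111 - 81)*(3 - 1*5 + 8*5) = 30*(3 - 5 + 40) = 30*38 = 1140)
√(V - 38444/15619) = √(1140 - 38444/15619) = √(17767216/15619) = 4*√17344134169/15619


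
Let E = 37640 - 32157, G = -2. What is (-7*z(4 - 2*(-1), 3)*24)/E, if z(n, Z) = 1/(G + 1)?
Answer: 168/5483 ≈ 0.030640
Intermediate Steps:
E = 5483
z(n, Z) = -1 (z(n, Z) = 1/(-2 + 1) = 1/(-1) = -1)
(-7*z(4 - 2*(-1), 3)*24)/E = (-7*(-1)*24)/5483 = (7*24)*(1/5483) = 168*(1/5483) = 168/5483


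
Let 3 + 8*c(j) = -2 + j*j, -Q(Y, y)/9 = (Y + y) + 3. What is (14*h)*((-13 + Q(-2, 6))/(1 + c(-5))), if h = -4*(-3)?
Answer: -3648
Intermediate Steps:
Q(Y, y) = -27 - 9*Y - 9*y (Q(Y, y) = -9*((Y + y) + 3) = -9*(3 + Y + y) = -27 - 9*Y - 9*y)
h = 12
c(j) = -5/8 + j²/8 (c(j) = -3/8 + (-2 + j*j)/8 = -3/8 + (-2 + j²)/8 = -3/8 + (-¼ + j²/8) = -5/8 + j²/8)
(14*h)*((-13 + Q(-2, 6))/(1 + c(-5))) = (14*12)*((-13 + (-27 - 9*(-2) - 9*6))/(1 + (-5/8 + (⅛)*(-5)²))) = 168*((-13 + (-27 + 18 - 54))/(1 + (-5/8 + (⅛)*25))) = 168*((-13 - 63)/(1 + (-5/8 + 25/8))) = 168*(-76/(1 + 5/2)) = 168*(-76/7/2) = 168*(-76*2/7) = 168*(-152/7) = -3648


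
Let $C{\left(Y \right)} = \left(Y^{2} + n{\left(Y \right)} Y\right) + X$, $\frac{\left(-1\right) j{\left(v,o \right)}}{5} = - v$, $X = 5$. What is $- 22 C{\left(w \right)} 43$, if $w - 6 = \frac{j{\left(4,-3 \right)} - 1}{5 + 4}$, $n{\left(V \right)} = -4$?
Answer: $- \frac{2938276}{81} \approx -36275.0$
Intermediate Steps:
$j{\left(v,o \right)} = 5 v$ ($j{\left(v,o \right)} = - 5 \left(- v\right) = 5 v$)
$w = \frac{73}{9}$ ($w = 6 + \frac{5 \cdot 4 - 1}{5 + 4} = 6 + \frac{20 - 1}{9} = 6 + 19 \cdot \frac{1}{9} = 6 + \frac{19}{9} = \frac{73}{9} \approx 8.1111$)
$C{\left(Y \right)} = 5 + Y^{2} - 4 Y$ ($C{\left(Y \right)} = \left(Y^{2} - 4 Y\right) + 5 = 5 + Y^{2} - 4 Y$)
$- 22 C{\left(w \right)} 43 = - 22 \left(5 + \left(\frac{73}{9}\right)^{2} - \frac{292}{9}\right) 43 = - 22 \left(5 + \frac{5329}{81} - \frac{292}{9}\right) 43 = \left(-22\right) \frac{3106}{81} \cdot 43 = \left(- \frac{68332}{81}\right) 43 = - \frac{2938276}{81}$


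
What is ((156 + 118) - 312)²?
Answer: 1444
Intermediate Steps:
((156 + 118) - 312)² = (274 - 312)² = (-38)² = 1444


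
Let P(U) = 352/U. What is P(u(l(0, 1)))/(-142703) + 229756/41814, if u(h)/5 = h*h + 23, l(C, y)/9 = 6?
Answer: 21900138491306/3985673579145 ≈ 5.4947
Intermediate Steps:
l(C, y) = 54 (l(C, y) = 9*6 = 54)
u(h) = 115 + 5*h² (u(h) = 5*(h*h + 23) = 5*(h² + 23) = 5*(23 + h²) = 115 + 5*h²)
P(u(l(0, 1)))/(-142703) + 229756/41814 = (352/(115 + 5*54²))/(-142703) + 229756/41814 = (352/(115 + 5*2916))*(-1/142703) + 229756*(1/41814) = (352/(115 + 14580))*(-1/142703) + 114878/20907 = (352/14695)*(-1/142703) + 114878/20907 = -32/190638235 + 114878/20907 = 21900138491306/3985673579145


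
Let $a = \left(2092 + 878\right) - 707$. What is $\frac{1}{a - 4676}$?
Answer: $- \frac{1}{2413} \approx -0.00041442$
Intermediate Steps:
$a = 2263$ ($a = 2970 - 707 = 2263$)
$\frac{1}{a - 4676} = \frac{1}{2263 - 4676} = \frac{1}{-2413} = - \frac{1}{2413}$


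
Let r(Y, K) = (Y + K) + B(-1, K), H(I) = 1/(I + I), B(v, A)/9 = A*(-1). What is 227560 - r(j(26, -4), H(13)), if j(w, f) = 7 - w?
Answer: 2958531/13 ≈ 2.2758e+5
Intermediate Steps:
B(v, A) = -9*A (B(v, A) = 9*(A*(-1)) = 9*(-A) = -9*A)
H(I) = 1/(2*I)
r(Y, K) = Y - 8*K (r(Y, K) = (Y + K) - 9*K = (K + Y) - 9*K = Y - 8*K)
227560 - r(j(26, -4), H(13)) = 227560 - ((7 - 1*26) - 4/13) = 227560 - ((7 - 26) - 4/13) = 227560 - (-19 - 8*1/26) = 227560 - (-19 - 4/13) = 227560 - 1*(-251/13) = 227560 + 251/13 = 2958531/13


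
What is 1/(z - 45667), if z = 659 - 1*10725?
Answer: -1/55733 ≈ -1.7943e-5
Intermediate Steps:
z = -10066 (z = 659 - 10725 = -10066)
1/(z - 45667) = 1/(-10066 - 45667) = 1/(-55733) = -1/55733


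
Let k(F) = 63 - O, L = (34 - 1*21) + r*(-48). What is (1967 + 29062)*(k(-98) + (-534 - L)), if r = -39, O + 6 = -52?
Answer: -71304642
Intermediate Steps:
O = -58 (O = -6 - 52 = -58)
L = 1885 (L = (34 - 1*21) - 39*(-48) = (34 - 21) + 1872 = 13 + 1872 = 1885)
k(F) = 121 (k(F) = 63 - 1*(-58) = 63 + 58 = 121)
(1967 + 29062)*(k(-98) + (-534 - L)) = (1967 + 29062)*(121 + (-534 - 1*1885)) = 31029*(121 + (-534 - 1885)) = 31029*(121 - 2419) = 31029*(-2298) = -71304642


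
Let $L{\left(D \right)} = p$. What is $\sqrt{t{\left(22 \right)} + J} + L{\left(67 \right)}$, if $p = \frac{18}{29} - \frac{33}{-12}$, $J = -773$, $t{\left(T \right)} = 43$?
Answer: $\frac{391}{116} + i \sqrt{730} \approx 3.3707 + 27.019 i$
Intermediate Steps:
$p = \frac{391}{116}$ ($p = 18 \cdot \frac{1}{29} - - \frac{11}{4} = \frac{18}{29} + \frac{11}{4} = \frac{391}{116} \approx 3.3707$)
$L{\left(D \right)} = \frac{391}{116}$
$\sqrt{t{\left(22 \right)} + J} + L{\left(67 \right)} = \sqrt{43 - 773} + \frac{391}{116} = \sqrt{-730} + \frac{391}{116} = i \sqrt{730} + \frac{391}{116} = \frac{391}{116} + i \sqrt{730}$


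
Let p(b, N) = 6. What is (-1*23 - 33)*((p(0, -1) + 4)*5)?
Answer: -2800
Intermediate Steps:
(-1*23 - 33)*((p(0, -1) + 4)*5) = (-1*23 - 33)*((6 + 4)*5) = (-23 - 33)*(10*5) = -56*50 = -2800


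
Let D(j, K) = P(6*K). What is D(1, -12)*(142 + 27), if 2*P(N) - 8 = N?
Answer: -5408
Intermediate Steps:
P(N) = 4 + N/2
D(j, K) = 4 + 3*K (D(j, K) = 4 + (6*K)/2 = 4 + 3*K)
D(1, -12)*(142 + 27) = (4 + 3*(-12))*(142 + 27) = (4 - 36)*169 = -32*169 = -5408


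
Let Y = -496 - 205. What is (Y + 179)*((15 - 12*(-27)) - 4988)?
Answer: 2426778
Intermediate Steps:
Y = -701
(Y + 179)*((15 - 12*(-27)) - 4988) = (-701 + 179)*((15 - 12*(-27)) - 4988) = -522*((15 + 324) - 4988) = -522*(339 - 4988) = -522*(-4649) = 2426778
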